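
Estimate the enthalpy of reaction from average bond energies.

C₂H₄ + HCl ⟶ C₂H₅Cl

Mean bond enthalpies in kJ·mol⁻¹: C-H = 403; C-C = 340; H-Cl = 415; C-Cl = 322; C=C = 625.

ΔH ≈ −25 kJ

Bonds broken (reactants):
  C-H: 4 × 403 = 1612
  C=C: 1 × 625 = 625
  H-Cl: 1 × 415 = 415
  Σ(broken) = 2652 kJ
Bonds formed (products):
  C-C: 1 × 340 = 340
  C-Cl: 1 × 322 = 322
  C-H: 5 × 403 = 2015
  Σ(formed) = 2677 kJ
ΔH = Σ(broken) − Σ(formed) = 2652 − 2677 = −25 kJ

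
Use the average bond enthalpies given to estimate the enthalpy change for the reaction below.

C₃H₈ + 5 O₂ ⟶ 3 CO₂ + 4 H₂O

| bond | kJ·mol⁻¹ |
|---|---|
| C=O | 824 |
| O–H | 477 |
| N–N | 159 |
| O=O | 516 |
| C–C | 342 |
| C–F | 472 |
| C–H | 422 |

Bonds broken (reactants):
  C–C: 2 × 342 = 684
  C–H: 8 × 422 = 3376
  O=O: 5 × 516 = 2580
  Σ(broken) = 6640 kJ
Bonds formed (products):
  C=O: 6 × 824 = 4944
  O–H: 8 × 477 = 3816
  Σ(formed) = 8760 kJ
ΔH = Σ(broken) − Σ(formed) = 6640 − 8760 = −2120 kJ

ΔH ≈ −2120 kJ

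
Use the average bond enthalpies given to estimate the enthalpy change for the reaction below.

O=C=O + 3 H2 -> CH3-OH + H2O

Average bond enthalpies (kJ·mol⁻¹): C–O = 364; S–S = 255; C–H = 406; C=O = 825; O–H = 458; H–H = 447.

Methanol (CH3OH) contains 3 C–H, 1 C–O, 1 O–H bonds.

ΔH ≈ +35 kJ

Bonds broken (reactants):
  C=O: 2 × 825 = 1650
  H–H: 3 × 447 = 1341
  Σ(broken) = 2991 kJ
Bonds formed (products):
  C–H: 3 × 406 = 1218
  C–O: 1 × 364 = 364
  O–H: 3 × 458 = 1374
  Σ(formed) = 2956 kJ
ΔH = Σ(broken) − Σ(formed) = 2991 − 2956 = +35 kJ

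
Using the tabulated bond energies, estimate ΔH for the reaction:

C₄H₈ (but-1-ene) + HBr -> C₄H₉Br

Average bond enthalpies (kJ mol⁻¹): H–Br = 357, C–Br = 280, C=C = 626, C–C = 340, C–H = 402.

ΔH ≈ −39 kJ

Bonds broken (reactants):
  C–C: 2 × 340 = 680
  C–H: 8 × 402 = 3216
  C=C: 1 × 626 = 626
  H–Br: 1 × 357 = 357
  Σ(broken) = 4879 kJ
Bonds formed (products):
  C–Br: 1 × 280 = 280
  C–C: 3 × 340 = 1020
  C–H: 9 × 402 = 3618
  Σ(formed) = 4918 kJ
ΔH = Σ(broken) − Σ(formed) = 4879 − 4918 = −39 kJ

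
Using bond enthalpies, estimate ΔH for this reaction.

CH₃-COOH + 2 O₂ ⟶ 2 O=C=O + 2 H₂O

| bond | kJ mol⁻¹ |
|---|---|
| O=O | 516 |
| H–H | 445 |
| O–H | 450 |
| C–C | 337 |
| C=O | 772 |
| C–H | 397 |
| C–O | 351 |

Bonds broken (reactants):
  C–C: 1 × 337 = 337
  C–H: 3 × 397 = 1191
  C–O: 1 × 351 = 351
  C=O: 1 × 772 = 772
  O–H: 1 × 450 = 450
  O=O: 2 × 516 = 1032
  Σ(broken) = 4133 kJ
Bonds formed (products):
  C=O: 4 × 772 = 3088
  O–H: 4 × 450 = 1800
  Σ(formed) = 4888 kJ
ΔH = Σ(broken) − Σ(formed) = 4133 − 4888 = −755 kJ

ΔH ≈ −755 kJ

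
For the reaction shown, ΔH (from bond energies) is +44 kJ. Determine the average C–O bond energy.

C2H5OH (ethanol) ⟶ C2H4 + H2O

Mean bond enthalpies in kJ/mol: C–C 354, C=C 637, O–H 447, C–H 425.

Let D be the C–O bond energy.
Σ(broken) = 1×354 + 5×425 + 1×D + 1×447 = 2926 + D
Σ(formed) = 4×425 + 1×637 + 2×447 = 3231
ΔH = Σ(broken) − Σ(formed) = (2926 + D) − (3231) = −305 + D
Setting this equal to +44 kJ gives D = 349 kJ/mol.

D(C–O) ≈ 349 kJ/mol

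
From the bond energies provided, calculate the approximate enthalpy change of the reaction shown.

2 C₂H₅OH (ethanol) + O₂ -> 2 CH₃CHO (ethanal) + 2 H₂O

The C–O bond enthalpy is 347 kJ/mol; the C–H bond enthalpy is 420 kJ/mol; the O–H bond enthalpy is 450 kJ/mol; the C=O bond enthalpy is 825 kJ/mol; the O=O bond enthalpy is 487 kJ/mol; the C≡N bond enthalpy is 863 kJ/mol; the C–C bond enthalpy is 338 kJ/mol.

Bonds broken (reactants):
  C–C: 2 × 338 = 676
  C–H: 10 × 420 = 4200
  C–O: 2 × 347 = 694
  O–H: 2 × 450 = 900
  O=O: 1 × 487 = 487
  Σ(broken) = 6957 kJ
Bonds formed (products):
  C–C: 2 × 338 = 676
  C–H: 8 × 420 = 3360
  C=O: 2 × 825 = 1650
  O–H: 4 × 450 = 1800
  Σ(formed) = 7486 kJ
ΔH = Σ(broken) − Σ(formed) = 6957 − 7486 = −529 kJ

ΔH ≈ −529 kJ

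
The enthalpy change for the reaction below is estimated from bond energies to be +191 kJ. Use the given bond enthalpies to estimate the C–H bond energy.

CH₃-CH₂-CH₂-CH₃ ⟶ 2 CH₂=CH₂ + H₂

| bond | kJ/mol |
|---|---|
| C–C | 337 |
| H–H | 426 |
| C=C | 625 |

D(C–H) ≈ 428 kJ/mol

Let D be the C–H bond energy.
Σ(broken) = 3×337 + 10×D = 1011 + 10D
Σ(formed) = 8×D + 2×625 + 1×426 = 1676 + 8D
ΔH = Σ(broken) − Σ(formed) = (1011 + 10D) − (1676 + 8D) = −665 + 2D
Setting this equal to +191 kJ gives 2D = 856, so D = 428 kJ/mol.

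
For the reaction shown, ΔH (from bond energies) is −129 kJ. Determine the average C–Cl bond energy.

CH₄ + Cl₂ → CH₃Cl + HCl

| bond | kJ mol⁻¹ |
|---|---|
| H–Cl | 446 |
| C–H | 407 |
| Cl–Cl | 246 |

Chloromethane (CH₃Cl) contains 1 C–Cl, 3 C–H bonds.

Let D be the C–Cl bond energy.
Σ(broken) = 4×407 + 1×246 = 1874
Σ(formed) = 1×D + 3×407 + 1×446 = 1667 + D
ΔH = Σ(broken) − Σ(formed) = (1874) − (1667 + D) = +207 − D
Setting this equal to −129 kJ gives D = 336 kJ/mol.

D(C–Cl) ≈ 336 kJ/mol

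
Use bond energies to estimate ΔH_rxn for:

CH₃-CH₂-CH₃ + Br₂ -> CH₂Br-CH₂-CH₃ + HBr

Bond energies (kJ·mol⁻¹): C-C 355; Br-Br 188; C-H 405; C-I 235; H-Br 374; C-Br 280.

ΔH ≈ −61 kJ

Bonds broken (reactants):
  Br-Br: 1 × 188 = 188
  C-C: 2 × 355 = 710
  C-H: 8 × 405 = 3240
  Σ(broken) = 4138 kJ
Bonds formed (products):
  C-Br: 1 × 280 = 280
  C-C: 2 × 355 = 710
  C-H: 7 × 405 = 2835
  H-Br: 1 × 374 = 374
  Σ(formed) = 4199 kJ
ΔH = Σ(broken) − Σ(formed) = 4138 − 4199 = −61 kJ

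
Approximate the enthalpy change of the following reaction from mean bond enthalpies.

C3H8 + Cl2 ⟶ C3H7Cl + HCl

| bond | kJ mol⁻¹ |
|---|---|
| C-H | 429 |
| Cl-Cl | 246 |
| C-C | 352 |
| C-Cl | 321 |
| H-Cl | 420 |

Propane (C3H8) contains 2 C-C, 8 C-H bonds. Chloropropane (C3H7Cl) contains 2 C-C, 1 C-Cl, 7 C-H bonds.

ΔH ≈ −66 kJ

Bonds broken (reactants):
  C-C: 2 × 352 = 704
  C-H: 8 × 429 = 3432
  Cl-Cl: 1 × 246 = 246
  Σ(broken) = 4382 kJ
Bonds formed (products):
  C-C: 2 × 352 = 704
  C-Cl: 1 × 321 = 321
  C-H: 7 × 429 = 3003
  H-Cl: 1 × 420 = 420
  Σ(formed) = 4448 kJ
ΔH = Σ(broken) − Σ(formed) = 4382 − 4448 = −66 kJ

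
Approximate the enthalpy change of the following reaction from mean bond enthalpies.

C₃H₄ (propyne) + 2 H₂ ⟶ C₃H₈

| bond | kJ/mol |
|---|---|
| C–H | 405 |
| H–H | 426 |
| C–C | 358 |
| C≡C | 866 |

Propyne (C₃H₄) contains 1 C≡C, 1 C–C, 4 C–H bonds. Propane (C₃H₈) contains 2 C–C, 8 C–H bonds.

Bonds broken (reactants):
  C≡C: 1 × 866 = 866
  C–C: 1 × 358 = 358
  C–H: 4 × 405 = 1620
  H–H: 2 × 426 = 852
  Σ(broken) = 3696 kJ
Bonds formed (products):
  C–C: 2 × 358 = 716
  C–H: 8 × 405 = 3240
  Σ(formed) = 3956 kJ
ΔH = Σ(broken) − Σ(formed) = 3696 − 3956 = −260 kJ

ΔH ≈ −260 kJ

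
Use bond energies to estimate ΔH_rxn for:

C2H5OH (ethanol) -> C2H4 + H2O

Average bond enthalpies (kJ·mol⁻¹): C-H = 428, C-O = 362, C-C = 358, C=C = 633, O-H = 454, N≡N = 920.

ΔH ≈ +61 kJ

Bonds broken (reactants):
  C-C: 1 × 358 = 358
  C-H: 5 × 428 = 2140
  C-O: 1 × 362 = 362
  O-H: 1 × 454 = 454
  Σ(broken) = 3314 kJ
Bonds formed (products):
  C-H: 4 × 428 = 1712
  C=C: 1 × 633 = 633
  O-H: 2 × 454 = 908
  Σ(formed) = 3253 kJ
ΔH = Σ(broken) − Σ(formed) = 3314 − 3253 = +61 kJ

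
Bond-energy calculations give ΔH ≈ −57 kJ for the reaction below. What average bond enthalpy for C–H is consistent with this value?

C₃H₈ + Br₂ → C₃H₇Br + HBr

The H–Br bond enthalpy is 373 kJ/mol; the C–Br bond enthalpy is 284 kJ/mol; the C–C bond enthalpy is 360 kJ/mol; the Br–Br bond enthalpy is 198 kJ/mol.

Let D be the C–H bond energy.
Σ(broken) = 1×198 + 2×360 + 8×D = 918 + 8D
Σ(formed) = 1×284 + 2×360 + 7×D + 1×373 = 1377 + 7D
ΔH = Σ(broken) − Σ(formed) = (918 + 8D) − (1377 + 7D) = −459 + D
Setting this equal to −57 kJ gives D = 402 kJ/mol.

D(C–H) ≈ 402 kJ/mol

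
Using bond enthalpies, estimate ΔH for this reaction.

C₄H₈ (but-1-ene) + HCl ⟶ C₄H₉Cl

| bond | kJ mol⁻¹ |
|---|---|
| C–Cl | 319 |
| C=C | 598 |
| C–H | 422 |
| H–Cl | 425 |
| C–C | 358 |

Bonds broken (reactants):
  C–C: 2 × 358 = 716
  C–H: 8 × 422 = 3376
  C=C: 1 × 598 = 598
  H–Cl: 1 × 425 = 425
  Σ(broken) = 5115 kJ
Bonds formed (products):
  C–C: 3 × 358 = 1074
  C–Cl: 1 × 319 = 319
  C–H: 9 × 422 = 3798
  Σ(formed) = 5191 kJ
ΔH = Σ(broken) − Σ(formed) = 5115 − 5191 = −76 kJ

ΔH ≈ −76 kJ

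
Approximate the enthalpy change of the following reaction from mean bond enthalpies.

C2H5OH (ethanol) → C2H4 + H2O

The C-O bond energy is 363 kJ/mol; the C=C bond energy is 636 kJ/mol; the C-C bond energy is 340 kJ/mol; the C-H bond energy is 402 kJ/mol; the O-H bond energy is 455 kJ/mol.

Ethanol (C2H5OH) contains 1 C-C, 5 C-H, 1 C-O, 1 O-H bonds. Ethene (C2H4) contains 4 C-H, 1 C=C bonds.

ΔH ≈ +14 kJ

Bonds broken (reactants):
  C-C: 1 × 340 = 340
  C-H: 5 × 402 = 2010
  C-O: 1 × 363 = 363
  O-H: 1 × 455 = 455
  Σ(broken) = 3168 kJ
Bonds formed (products):
  C-H: 4 × 402 = 1608
  C=C: 1 × 636 = 636
  O-H: 2 × 455 = 910
  Σ(formed) = 3154 kJ
ΔH = Σ(broken) − Σ(formed) = 3168 − 3154 = +14 kJ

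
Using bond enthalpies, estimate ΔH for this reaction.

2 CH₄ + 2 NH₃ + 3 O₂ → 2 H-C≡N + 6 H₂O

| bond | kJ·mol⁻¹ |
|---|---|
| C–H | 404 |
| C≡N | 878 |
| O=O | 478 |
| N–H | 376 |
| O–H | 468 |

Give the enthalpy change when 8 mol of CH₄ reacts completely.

ΔH = −5032 kJ

Bonds broken (reactants):
  C–H: 8 × 404 = 3232
  N–H: 6 × 376 = 2256
  O=O: 3 × 478 = 1434
  Σ(broken) = 6922 kJ
Bonds formed (products):
  C≡N: 2 × 878 = 1756
  C–H: 2 × 404 = 808
  O–H: 12 × 468 = 5616
  Σ(formed) = 8180 kJ
ΔH = Σ(broken) − Σ(formed) = 6922 − 8180 = −1258 kJ
For 4× the reaction as written: 4 × (−1258) = −5032 kJ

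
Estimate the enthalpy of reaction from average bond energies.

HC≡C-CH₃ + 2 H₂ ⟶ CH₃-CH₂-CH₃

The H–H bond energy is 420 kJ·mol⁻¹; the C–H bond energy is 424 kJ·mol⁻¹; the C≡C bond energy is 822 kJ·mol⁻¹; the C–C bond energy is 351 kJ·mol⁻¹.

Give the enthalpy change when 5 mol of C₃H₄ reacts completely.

Bonds broken (reactants):
  C≡C: 1 × 822 = 822
  C–C: 1 × 351 = 351
  C–H: 4 × 424 = 1696
  H–H: 2 × 420 = 840
  Σ(broken) = 3709 kJ
Bonds formed (products):
  C–C: 2 × 351 = 702
  C–H: 8 × 424 = 3392
  Σ(formed) = 4094 kJ
ΔH = Σ(broken) − Σ(formed) = 3709 − 4094 = −385 kJ
For 5× the reaction as written: 5 × (−385) = −1925 kJ

ΔH = −1925 kJ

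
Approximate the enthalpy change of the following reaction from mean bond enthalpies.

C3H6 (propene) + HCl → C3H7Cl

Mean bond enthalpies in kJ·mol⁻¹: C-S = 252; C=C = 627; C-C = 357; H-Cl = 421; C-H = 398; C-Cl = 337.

Bonds broken (reactants):
  C-C: 1 × 357 = 357
  C-H: 6 × 398 = 2388
  C=C: 1 × 627 = 627
  H-Cl: 1 × 421 = 421
  Σ(broken) = 3793 kJ
Bonds formed (products):
  C-C: 2 × 357 = 714
  C-Cl: 1 × 337 = 337
  C-H: 7 × 398 = 2786
  Σ(formed) = 3837 kJ
ΔH = Σ(broken) − Σ(formed) = 3793 − 3837 = −44 kJ

ΔH ≈ −44 kJ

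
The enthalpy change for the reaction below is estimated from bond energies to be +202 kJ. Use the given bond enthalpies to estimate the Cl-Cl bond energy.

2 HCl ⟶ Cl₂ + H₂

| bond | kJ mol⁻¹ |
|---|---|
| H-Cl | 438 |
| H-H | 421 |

Let D be the Cl-Cl bond energy.
Σ(broken) = 2×438 = 876
Σ(formed) = 1×D + 1×421 = 421 + D
ΔH = Σ(broken) − Σ(formed) = (876) − (421 + D) = +455 − D
Setting this equal to +202 kJ gives D = 253 kJ/mol.

D(Cl-Cl) ≈ 253 kJ/mol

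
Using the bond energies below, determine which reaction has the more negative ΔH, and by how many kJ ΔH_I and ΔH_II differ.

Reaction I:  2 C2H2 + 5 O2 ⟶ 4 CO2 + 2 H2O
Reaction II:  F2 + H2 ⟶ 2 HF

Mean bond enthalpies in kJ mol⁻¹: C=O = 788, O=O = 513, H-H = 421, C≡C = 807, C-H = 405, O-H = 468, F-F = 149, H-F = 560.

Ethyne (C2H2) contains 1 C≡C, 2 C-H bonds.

Reaction I, by 1827 kJ

Reaction I:
  Bonds broken (reactants):
    C≡C: 2 × 807 = 1614
    C-H: 4 × 405 = 1620
    O=O: 5 × 513 = 2565
    Σ(broken) = 5799 kJ
  Bonds formed (products):
    C=O: 8 × 788 = 6304
    O-H: 4 × 468 = 1872
    Σ(formed) = 8176 kJ
  ΔH_I = 5799 − 8176 = −2377 kJ
Reaction II:
  Bonds broken (reactants):
    F-F: 1 × 149 = 149
    H-H: 1 × 421 = 421
    Σ(broken) = 570 kJ
  Bonds formed (products):
    H-F: 2 × 560 = 1120
    Σ(formed) = 1120 kJ
  ΔH_II = 570 − 1120 = −550 kJ
ΔH_I − ΔH_II = −1827 kJ, so reaction I has the more negative ΔH; |ΔH_I − ΔH_II| = 1827 kJ.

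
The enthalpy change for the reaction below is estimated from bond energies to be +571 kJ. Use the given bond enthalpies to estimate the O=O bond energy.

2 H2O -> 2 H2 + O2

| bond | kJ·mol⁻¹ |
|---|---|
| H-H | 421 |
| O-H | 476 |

D(O=O) ≈ 491 kJ/mol

Let D be the O=O bond energy.
Σ(broken) = 4×476 = 1904
Σ(formed) = 2×421 + 1×D = 842 + D
ΔH = Σ(broken) − Σ(formed) = (1904) − (842 + D) = +1062 − D
Setting this equal to +571 kJ gives D = 491 kJ/mol.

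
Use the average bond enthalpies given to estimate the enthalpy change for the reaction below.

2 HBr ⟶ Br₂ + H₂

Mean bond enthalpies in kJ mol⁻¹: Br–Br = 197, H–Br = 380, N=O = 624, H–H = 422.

Bonds broken (reactants):
  H–Br: 2 × 380 = 760
  Σ(broken) = 760 kJ
Bonds formed (products):
  Br–Br: 1 × 197 = 197
  H–H: 1 × 422 = 422
  Σ(formed) = 619 kJ
ΔH = Σ(broken) − Σ(formed) = 760 − 619 = +141 kJ

ΔH ≈ +141 kJ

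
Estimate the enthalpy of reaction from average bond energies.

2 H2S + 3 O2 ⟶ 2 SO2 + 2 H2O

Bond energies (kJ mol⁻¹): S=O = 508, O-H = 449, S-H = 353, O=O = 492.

ΔH ≈ −940 kJ

Bonds broken (reactants):
  O=O: 3 × 492 = 1476
  S-H: 4 × 353 = 1412
  Σ(broken) = 2888 kJ
Bonds formed (products):
  O-H: 4 × 449 = 1796
  S=O: 4 × 508 = 2032
  Σ(formed) = 3828 kJ
ΔH = Σ(broken) − Σ(formed) = 2888 − 3828 = −940 kJ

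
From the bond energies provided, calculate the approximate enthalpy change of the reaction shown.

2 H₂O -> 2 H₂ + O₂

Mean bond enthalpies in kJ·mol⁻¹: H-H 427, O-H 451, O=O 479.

ΔH ≈ +471 kJ

Bonds broken (reactants):
  O-H: 4 × 451 = 1804
  Σ(broken) = 1804 kJ
Bonds formed (products):
  H-H: 2 × 427 = 854
  O=O: 1 × 479 = 479
  Σ(formed) = 1333 kJ
ΔH = Σ(broken) − Σ(formed) = 1804 − 1333 = +471 kJ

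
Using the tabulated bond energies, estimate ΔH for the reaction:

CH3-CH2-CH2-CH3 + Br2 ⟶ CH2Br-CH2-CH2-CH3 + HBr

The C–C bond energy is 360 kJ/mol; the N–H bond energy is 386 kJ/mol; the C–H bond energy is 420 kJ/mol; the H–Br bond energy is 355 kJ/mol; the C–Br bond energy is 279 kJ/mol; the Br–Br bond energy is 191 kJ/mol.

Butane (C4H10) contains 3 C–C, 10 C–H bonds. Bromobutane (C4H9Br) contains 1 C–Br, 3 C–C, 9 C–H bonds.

Bonds broken (reactants):
  Br–Br: 1 × 191 = 191
  C–C: 3 × 360 = 1080
  C–H: 10 × 420 = 4200
  Σ(broken) = 5471 kJ
Bonds formed (products):
  C–Br: 1 × 279 = 279
  C–C: 3 × 360 = 1080
  C–H: 9 × 420 = 3780
  H–Br: 1 × 355 = 355
  Σ(formed) = 5494 kJ
ΔH = Σ(broken) − Σ(formed) = 5471 − 5494 = −23 kJ

ΔH ≈ −23 kJ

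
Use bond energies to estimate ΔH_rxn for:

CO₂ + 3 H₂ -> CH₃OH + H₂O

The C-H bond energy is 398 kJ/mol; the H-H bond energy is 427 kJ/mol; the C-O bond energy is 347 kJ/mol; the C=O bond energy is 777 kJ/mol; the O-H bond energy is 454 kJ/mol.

ΔH ≈ −68 kJ

Bonds broken (reactants):
  C=O: 2 × 777 = 1554
  H-H: 3 × 427 = 1281
  Σ(broken) = 2835 kJ
Bonds formed (products):
  C-H: 3 × 398 = 1194
  C-O: 1 × 347 = 347
  O-H: 3 × 454 = 1362
  Σ(formed) = 2903 kJ
ΔH = Σ(broken) − Σ(formed) = 2835 − 2903 = −68 kJ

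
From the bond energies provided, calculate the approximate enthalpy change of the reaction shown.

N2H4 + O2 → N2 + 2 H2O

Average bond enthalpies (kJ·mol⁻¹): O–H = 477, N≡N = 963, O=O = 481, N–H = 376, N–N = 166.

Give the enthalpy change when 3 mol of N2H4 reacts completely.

ΔH = −2160 kJ

Bonds broken (reactants):
  N–H: 4 × 376 = 1504
  N–N: 1 × 166 = 166
  O=O: 1 × 481 = 481
  Σ(broken) = 2151 kJ
Bonds formed (products):
  N≡N: 1 × 963 = 963
  O–H: 4 × 477 = 1908
  Σ(formed) = 2871 kJ
ΔH = Σ(broken) − Σ(formed) = 2151 − 2871 = −720 kJ
For 3× the reaction as written: 3 × (−720) = −2160 kJ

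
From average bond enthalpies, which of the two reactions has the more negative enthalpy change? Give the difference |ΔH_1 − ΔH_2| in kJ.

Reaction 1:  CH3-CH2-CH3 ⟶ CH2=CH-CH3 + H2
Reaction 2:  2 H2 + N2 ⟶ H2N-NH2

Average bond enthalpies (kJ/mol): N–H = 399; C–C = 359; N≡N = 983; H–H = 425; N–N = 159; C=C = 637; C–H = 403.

Reaction 1:
  Bonds broken (reactants):
    C–C: 2 × 359 = 718
    C–H: 8 × 403 = 3224
    Σ(broken) = 3942 kJ
  Bonds formed (products):
    C–C: 1 × 359 = 359
    C–H: 6 × 403 = 2418
    C=C: 1 × 637 = 637
    H–H: 1 × 425 = 425
    Σ(formed) = 3839 kJ
  ΔH_1 = 3942 − 3839 = +103 kJ
Reaction 2:
  Bonds broken (reactants):
    H–H: 2 × 425 = 850
    N≡N: 1 × 983 = 983
    Σ(broken) = 1833 kJ
  Bonds formed (products):
    N–H: 4 × 399 = 1596
    N–N: 1 × 159 = 159
    Σ(formed) = 1755 kJ
  ΔH_2 = 1833 − 1755 = +78 kJ
ΔH_1 − ΔH_2 = +25 kJ, so reaction 2 has the more negative ΔH; |ΔH_1 − ΔH_2| = 25 kJ.

Reaction 2, by 25 kJ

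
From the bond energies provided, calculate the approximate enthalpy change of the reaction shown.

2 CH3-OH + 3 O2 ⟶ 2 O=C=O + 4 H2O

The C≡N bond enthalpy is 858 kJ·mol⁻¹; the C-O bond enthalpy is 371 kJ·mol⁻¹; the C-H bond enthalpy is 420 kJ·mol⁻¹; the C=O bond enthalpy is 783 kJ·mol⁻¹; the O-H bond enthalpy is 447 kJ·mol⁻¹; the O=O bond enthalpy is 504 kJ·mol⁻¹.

ΔH ≈ −1040 kJ

Bonds broken (reactants):
  C-H: 6 × 420 = 2520
  C-O: 2 × 371 = 742
  O-H: 2 × 447 = 894
  O=O: 3 × 504 = 1512
  Σ(broken) = 5668 kJ
Bonds formed (products):
  C=O: 4 × 783 = 3132
  O-H: 8 × 447 = 3576
  Σ(formed) = 6708 kJ
ΔH = Σ(broken) − Σ(formed) = 5668 − 6708 = −1040 kJ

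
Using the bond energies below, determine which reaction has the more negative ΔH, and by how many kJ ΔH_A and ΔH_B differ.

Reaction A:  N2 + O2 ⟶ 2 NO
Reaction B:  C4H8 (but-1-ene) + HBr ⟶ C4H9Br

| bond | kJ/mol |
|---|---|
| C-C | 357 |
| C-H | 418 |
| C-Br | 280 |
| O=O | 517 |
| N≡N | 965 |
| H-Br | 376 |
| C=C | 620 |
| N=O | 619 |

Reaction B, by 303 kJ

Reaction A:
  Bonds broken (reactants):
    N≡N: 1 × 965 = 965
    O=O: 1 × 517 = 517
    Σ(broken) = 1482 kJ
  Bonds formed (products):
    N=O: 2 × 619 = 1238
    Σ(formed) = 1238 kJ
  ΔH_A = 1482 − 1238 = +244 kJ
Reaction B:
  Bonds broken (reactants):
    C-C: 2 × 357 = 714
    C-H: 8 × 418 = 3344
    C=C: 1 × 620 = 620
    H-Br: 1 × 376 = 376
    Σ(broken) = 5054 kJ
  Bonds formed (products):
    C-Br: 1 × 280 = 280
    C-C: 3 × 357 = 1071
    C-H: 9 × 418 = 3762
    Σ(formed) = 5113 kJ
  ΔH_B = 5054 − 5113 = −59 kJ
ΔH_A − ΔH_B = +303 kJ, so reaction B has the more negative ΔH; |ΔH_A − ΔH_B| = 303 kJ.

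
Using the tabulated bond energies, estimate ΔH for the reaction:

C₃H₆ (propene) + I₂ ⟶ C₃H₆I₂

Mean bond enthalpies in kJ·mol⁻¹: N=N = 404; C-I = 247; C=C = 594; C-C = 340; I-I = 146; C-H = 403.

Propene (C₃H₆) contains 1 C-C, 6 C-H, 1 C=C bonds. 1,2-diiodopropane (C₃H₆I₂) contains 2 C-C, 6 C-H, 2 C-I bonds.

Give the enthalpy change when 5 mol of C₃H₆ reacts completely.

ΔH = −470 kJ

Bonds broken (reactants):
  C-C: 1 × 340 = 340
  C-H: 6 × 403 = 2418
  C=C: 1 × 594 = 594
  I-I: 1 × 146 = 146
  Σ(broken) = 3498 kJ
Bonds formed (products):
  C-C: 2 × 340 = 680
  C-H: 6 × 403 = 2418
  C-I: 2 × 247 = 494
  Σ(formed) = 3592 kJ
ΔH = Σ(broken) − Σ(formed) = 3498 − 3592 = −94 kJ
For 5× the reaction as written: 5 × (−94) = −470 kJ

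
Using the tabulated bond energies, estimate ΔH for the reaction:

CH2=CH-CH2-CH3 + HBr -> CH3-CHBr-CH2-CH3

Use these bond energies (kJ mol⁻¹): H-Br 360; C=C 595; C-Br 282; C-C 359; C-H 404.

Bonds broken (reactants):
  C-C: 2 × 359 = 718
  C-H: 8 × 404 = 3232
  C=C: 1 × 595 = 595
  H-Br: 1 × 360 = 360
  Σ(broken) = 4905 kJ
Bonds formed (products):
  C-Br: 1 × 282 = 282
  C-C: 3 × 359 = 1077
  C-H: 9 × 404 = 3636
  Σ(formed) = 4995 kJ
ΔH = Σ(broken) − Σ(formed) = 4905 − 4995 = −90 kJ

ΔH ≈ −90 kJ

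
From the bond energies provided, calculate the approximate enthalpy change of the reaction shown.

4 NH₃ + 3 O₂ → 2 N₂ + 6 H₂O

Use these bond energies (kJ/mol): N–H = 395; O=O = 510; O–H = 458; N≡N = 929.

Bonds broken (reactants):
  N–H: 12 × 395 = 4740
  O=O: 3 × 510 = 1530
  Σ(broken) = 6270 kJ
Bonds formed (products):
  N≡N: 2 × 929 = 1858
  O–H: 12 × 458 = 5496
  Σ(formed) = 7354 kJ
ΔH = Σ(broken) − Σ(formed) = 6270 − 7354 = −1084 kJ

ΔH ≈ −1084 kJ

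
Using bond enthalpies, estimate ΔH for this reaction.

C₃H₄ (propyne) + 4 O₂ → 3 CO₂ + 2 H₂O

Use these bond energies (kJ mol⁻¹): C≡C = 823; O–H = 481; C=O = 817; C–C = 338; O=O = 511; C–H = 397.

Bonds broken (reactants):
  C≡C: 1 × 823 = 823
  C–C: 1 × 338 = 338
  C–H: 4 × 397 = 1588
  O=O: 4 × 511 = 2044
  Σ(broken) = 4793 kJ
Bonds formed (products):
  C=O: 6 × 817 = 4902
  O–H: 4 × 481 = 1924
  Σ(formed) = 6826 kJ
ΔH = Σ(broken) − Σ(formed) = 4793 − 6826 = −2033 kJ

ΔH ≈ −2033 kJ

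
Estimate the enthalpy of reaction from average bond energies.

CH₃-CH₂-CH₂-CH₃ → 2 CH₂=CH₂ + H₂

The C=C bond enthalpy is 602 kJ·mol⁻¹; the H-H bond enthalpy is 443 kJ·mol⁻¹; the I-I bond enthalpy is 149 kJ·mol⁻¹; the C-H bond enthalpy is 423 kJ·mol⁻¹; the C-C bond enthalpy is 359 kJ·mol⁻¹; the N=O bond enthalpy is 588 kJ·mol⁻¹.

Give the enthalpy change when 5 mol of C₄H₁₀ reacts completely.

Bonds broken (reactants):
  C-C: 3 × 359 = 1077
  C-H: 10 × 423 = 4230
  Σ(broken) = 5307 kJ
Bonds formed (products):
  C-H: 8 × 423 = 3384
  C=C: 2 × 602 = 1204
  H-H: 1 × 443 = 443
  Σ(formed) = 5031 kJ
ΔH = Σ(broken) − Σ(formed) = 5307 − 5031 = +276 kJ
For 5× the reaction as written: 5 × (+276) = +1380 kJ

ΔH = +1380 kJ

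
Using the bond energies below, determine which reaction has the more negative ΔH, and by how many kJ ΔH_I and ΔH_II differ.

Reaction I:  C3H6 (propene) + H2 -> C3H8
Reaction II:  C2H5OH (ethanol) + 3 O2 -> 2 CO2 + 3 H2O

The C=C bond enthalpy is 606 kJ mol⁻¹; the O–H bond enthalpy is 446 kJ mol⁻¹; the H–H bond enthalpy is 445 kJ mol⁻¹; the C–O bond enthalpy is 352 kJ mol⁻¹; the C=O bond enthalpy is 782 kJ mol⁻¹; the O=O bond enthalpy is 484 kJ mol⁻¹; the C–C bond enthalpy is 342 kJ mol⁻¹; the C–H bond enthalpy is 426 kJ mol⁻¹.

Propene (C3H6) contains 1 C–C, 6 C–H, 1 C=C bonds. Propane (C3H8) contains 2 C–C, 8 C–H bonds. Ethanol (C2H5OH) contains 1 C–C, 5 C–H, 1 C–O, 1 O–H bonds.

Reaction I:
  Bonds broken (reactants):
    C–C: 1 × 342 = 342
    C–H: 6 × 426 = 2556
    C=C: 1 × 606 = 606
    H–H: 1 × 445 = 445
    Σ(broken) = 3949 kJ
  Bonds formed (products):
    C–C: 2 × 342 = 684
    C–H: 8 × 426 = 3408
    Σ(formed) = 4092 kJ
  ΔH_I = 3949 − 4092 = −143 kJ
Reaction II:
  Bonds broken (reactants):
    C–C: 1 × 342 = 342
    C–H: 5 × 426 = 2130
    C–O: 1 × 352 = 352
    O–H: 1 × 446 = 446
    O=O: 3 × 484 = 1452
    Σ(broken) = 4722 kJ
  Bonds formed (products):
    C=O: 4 × 782 = 3128
    O–H: 6 × 446 = 2676
    Σ(formed) = 5804 kJ
  ΔH_II = 4722 − 5804 = −1082 kJ
ΔH_I − ΔH_II = +939 kJ, so reaction II has the more negative ΔH; |ΔH_I − ΔH_II| = 939 kJ.

Reaction II, by 939 kJ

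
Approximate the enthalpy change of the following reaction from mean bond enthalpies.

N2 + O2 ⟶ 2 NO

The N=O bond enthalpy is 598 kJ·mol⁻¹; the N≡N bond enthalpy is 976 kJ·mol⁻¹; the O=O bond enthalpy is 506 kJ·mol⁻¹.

Bonds broken (reactants):
  N≡N: 1 × 976 = 976
  O=O: 1 × 506 = 506
  Σ(broken) = 1482 kJ
Bonds formed (products):
  N=O: 2 × 598 = 1196
  Σ(formed) = 1196 kJ
ΔH = Σ(broken) − Σ(formed) = 1482 − 1196 = +286 kJ

ΔH ≈ +286 kJ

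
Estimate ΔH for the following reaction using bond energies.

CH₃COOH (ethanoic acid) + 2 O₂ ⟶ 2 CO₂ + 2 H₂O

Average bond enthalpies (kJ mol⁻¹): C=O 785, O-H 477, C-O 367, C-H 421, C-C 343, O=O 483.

ΔH ≈ −847 kJ

Bonds broken (reactants):
  C-C: 1 × 343 = 343
  C-H: 3 × 421 = 1263
  C-O: 1 × 367 = 367
  C=O: 1 × 785 = 785
  O-H: 1 × 477 = 477
  O=O: 2 × 483 = 966
  Σ(broken) = 4201 kJ
Bonds formed (products):
  C=O: 4 × 785 = 3140
  O-H: 4 × 477 = 1908
  Σ(formed) = 5048 kJ
ΔH = Σ(broken) − Σ(formed) = 4201 − 5048 = −847 kJ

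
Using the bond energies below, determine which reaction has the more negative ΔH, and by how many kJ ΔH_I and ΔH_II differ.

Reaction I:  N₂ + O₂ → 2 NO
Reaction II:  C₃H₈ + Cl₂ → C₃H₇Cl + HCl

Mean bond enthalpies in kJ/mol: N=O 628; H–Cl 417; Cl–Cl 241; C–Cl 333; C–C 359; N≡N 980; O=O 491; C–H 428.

Reaction II, by 296 kJ

Reaction I:
  Bonds broken (reactants):
    N≡N: 1 × 980 = 980
    O=O: 1 × 491 = 491
    Σ(broken) = 1471 kJ
  Bonds formed (products):
    N=O: 2 × 628 = 1256
    Σ(formed) = 1256 kJ
  ΔH_I = 1471 − 1256 = +215 kJ
Reaction II:
  Bonds broken (reactants):
    C–C: 2 × 359 = 718
    C–H: 8 × 428 = 3424
    Cl–Cl: 1 × 241 = 241
    Σ(broken) = 4383 kJ
  Bonds formed (products):
    C–C: 2 × 359 = 718
    C–Cl: 1 × 333 = 333
    C–H: 7 × 428 = 2996
    H–Cl: 1 × 417 = 417
    Σ(formed) = 4464 kJ
  ΔH_II = 4383 − 4464 = −81 kJ
ΔH_I − ΔH_II = +296 kJ, so reaction II has the more negative ΔH; |ΔH_I − ΔH_II| = 296 kJ.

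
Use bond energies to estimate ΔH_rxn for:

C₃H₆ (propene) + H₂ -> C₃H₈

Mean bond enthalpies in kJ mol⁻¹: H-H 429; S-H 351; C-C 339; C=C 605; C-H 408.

Bonds broken (reactants):
  C-C: 1 × 339 = 339
  C-H: 6 × 408 = 2448
  C=C: 1 × 605 = 605
  H-H: 1 × 429 = 429
  Σ(broken) = 3821 kJ
Bonds formed (products):
  C-C: 2 × 339 = 678
  C-H: 8 × 408 = 3264
  Σ(formed) = 3942 kJ
ΔH = Σ(broken) − Σ(formed) = 3821 − 3942 = −121 kJ

ΔH ≈ −121 kJ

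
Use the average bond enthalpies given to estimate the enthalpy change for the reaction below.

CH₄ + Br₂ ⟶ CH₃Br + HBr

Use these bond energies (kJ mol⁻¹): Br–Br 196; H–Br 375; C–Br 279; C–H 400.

Bonds broken (reactants):
  Br–Br: 1 × 196 = 196
  C–H: 4 × 400 = 1600
  Σ(broken) = 1796 kJ
Bonds formed (products):
  C–Br: 1 × 279 = 279
  C–H: 3 × 400 = 1200
  H–Br: 1 × 375 = 375
  Σ(formed) = 1854 kJ
ΔH = Σ(broken) − Σ(formed) = 1796 − 1854 = −58 kJ

ΔH ≈ −58 kJ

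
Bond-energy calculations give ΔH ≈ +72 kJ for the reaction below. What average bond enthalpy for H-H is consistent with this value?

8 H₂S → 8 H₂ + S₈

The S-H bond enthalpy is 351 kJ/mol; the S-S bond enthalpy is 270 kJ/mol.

Let D be the H-H bond energy.
Σ(broken) = 16×351 = 5616
Σ(formed) = 8×D + 8×270 = 2160 + 8D
ΔH = Σ(broken) − Σ(formed) = (5616) − (2160 + 8D) = +3456 − 8D
Setting this equal to +72 kJ gives 8D = 3384, so D = 423 kJ/mol.

D(H-H) ≈ 423 kJ/mol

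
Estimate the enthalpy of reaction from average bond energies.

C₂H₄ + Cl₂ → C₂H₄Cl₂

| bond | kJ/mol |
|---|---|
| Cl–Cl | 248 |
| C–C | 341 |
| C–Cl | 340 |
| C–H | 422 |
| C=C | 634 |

Bonds broken (reactants):
  C–H: 4 × 422 = 1688
  C=C: 1 × 634 = 634
  Cl–Cl: 1 × 248 = 248
  Σ(broken) = 2570 kJ
Bonds formed (products):
  C–C: 1 × 341 = 341
  C–Cl: 2 × 340 = 680
  C–H: 4 × 422 = 1688
  Σ(formed) = 2709 kJ
ΔH = Σ(broken) − Σ(formed) = 2570 − 2709 = −139 kJ

ΔH ≈ −139 kJ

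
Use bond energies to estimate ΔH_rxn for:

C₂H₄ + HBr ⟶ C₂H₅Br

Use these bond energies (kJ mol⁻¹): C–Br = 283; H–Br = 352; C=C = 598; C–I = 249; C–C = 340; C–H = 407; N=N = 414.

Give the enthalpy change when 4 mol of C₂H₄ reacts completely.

ΔH = −320 kJ

Bonds broken (reactants):
  C–H: 4 × 407 = 1628
  C=C: 1 × 598 = 598
  H–Br: 1 × 352 = 352
  Σ(broken) = 2578 kJ
Bonds formed (products):
  C–Br: 1 × 283 = 283
  C–C: 1 × 340 = 340
  C–H: 5 × 407 = 2035
  Σ(formed) = 2658 kJ
ΔH = Σ(broken) − Σ(formed) = 2578 − 2658 = −80 kJ
For 4× the reaction as written: 4 × (−80) = −320 kJ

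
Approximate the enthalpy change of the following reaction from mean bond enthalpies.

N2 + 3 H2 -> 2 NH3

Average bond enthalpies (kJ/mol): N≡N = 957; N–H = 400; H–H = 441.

Bonds broken (reactants):
  H–H: 3 × 441 = 1323
  N≡N: 1 × 957 = 957
  Σ(broken) = 2280 kJ
Bonds formed (products):
  N–H: 6 × 400 = 2400
  Σ(formed) = 2400 kJ
ΔH = Σ(broken) − Σ(formed) = 2280 − 2400 = −120 kJ

ΔH ≈ −120 kJ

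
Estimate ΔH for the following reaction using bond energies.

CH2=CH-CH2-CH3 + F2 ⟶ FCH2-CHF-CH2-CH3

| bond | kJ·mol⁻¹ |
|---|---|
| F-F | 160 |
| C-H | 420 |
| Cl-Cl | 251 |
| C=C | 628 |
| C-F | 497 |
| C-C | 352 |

Bonds broken (reactants):
  C-C: 2 × 352 = 704
  C-H: 8 × 420 = 3360
  C=C: 1 × 628 = 628
  F-F: 1 × 160 = 160
  Σ(broken) = 4852 kJ
Bonds formed (products):
  C-C: 3 × 352 = 1056
  C-F: 2 × 497 = 994
  C-H: 8 × 420 = 3360
  Σ(formed) = 5410 kJ
ΔH = Σ(broken) − Σ(formed) = 4852 − 5410 = −558 kJ

ΔH ≈ −558 kJ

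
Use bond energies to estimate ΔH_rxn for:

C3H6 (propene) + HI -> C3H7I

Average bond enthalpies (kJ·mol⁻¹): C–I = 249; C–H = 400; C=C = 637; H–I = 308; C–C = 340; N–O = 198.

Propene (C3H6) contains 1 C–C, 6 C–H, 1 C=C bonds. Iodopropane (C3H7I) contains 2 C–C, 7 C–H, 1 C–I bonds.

ΔH ≈ −44 kJ

Bonds broken (reactants):
  C–C: 1 × 340 = 340
  C–H: 6 × 400 = 2400
  C=C: 1 × 637 = 637
  H–I: 1 × 308 = 308
  Σ(broken) = 3685 kJ
Bonds formed (products):
  C–C: 2 × 340 = 680
  C–H: 7 × 400 = 2800
  C–I: 1 × 249 = 249
  Σ(formed) = 3729 kJ
ΔH = Σ(broken) − Σ(formed) = 3685 − 3729 = −44 kJ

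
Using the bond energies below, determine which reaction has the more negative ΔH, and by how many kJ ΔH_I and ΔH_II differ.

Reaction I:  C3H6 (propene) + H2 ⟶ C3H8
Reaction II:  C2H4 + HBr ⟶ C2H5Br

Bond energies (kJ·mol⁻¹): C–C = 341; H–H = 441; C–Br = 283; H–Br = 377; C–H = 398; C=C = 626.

Reaction I, by 51 kJ

Reaction I:
  Bonds broken (reactants):
    C–C: 1 × 341 = 341
    C–H: 6 × 398 = 2388
    C=C: 1 × 626 = 626
    H–H: 1 × 441 = 441
    Σ(broken) = 3796 kJ
  Bonds formed (products):
    C–C: 2 × 341 = 682
    C–H: 8 × 398 = 3184
    Σ(formed) = 3866 kJ
  ΔH_I = 3796 − 3866 = −70 kJ
Reaction II:
  Bonds broken (reactants):
    C–H: 4 × 398 = 1592
    C=C: 1 × 626 = 626
    H–Br: 1 × 377 = 377
    Σ(broken) = 2595 kJ
  Bonds formed (products):
    C–Br: 1 × 283 = 283
    C–C: 1 × 341 = 341
    C–H: 5 × 398 = 1990
    Σ(formed) = 2614 kJ
  ΔH_II = 2595 − 2614 = −19 kJ
ΔH_I − ΔH_II = −51 kJ, so reaction I has the more negative ΔH; |ΔH_I − ΔH_II| = 51 kJ.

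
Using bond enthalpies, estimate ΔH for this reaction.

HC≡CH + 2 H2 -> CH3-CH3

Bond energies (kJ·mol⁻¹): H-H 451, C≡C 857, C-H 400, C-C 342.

Bonds broken (reactants):
  C≡C: 1 × 857 = 857
  C-H: 2 × 400 = 800
  H-H: 2 × 451 = 902
  Σ(broken) = 2559 kJ
Bonds formed (products):
  C-C: 1 × 342 = 342
  C-H: 6 × 400 = 2400
  Σ(formed) = 2742 kJ
ΔH = Σ(broken) − Σ(formed) = 2559 − 2742 = −183 kJ

ΔH ≈ −183 kJ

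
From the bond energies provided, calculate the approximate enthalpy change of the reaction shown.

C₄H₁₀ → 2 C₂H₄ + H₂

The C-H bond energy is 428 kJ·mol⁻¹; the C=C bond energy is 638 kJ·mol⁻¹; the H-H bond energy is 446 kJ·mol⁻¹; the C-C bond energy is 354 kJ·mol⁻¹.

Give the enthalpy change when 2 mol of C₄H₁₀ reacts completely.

Bonds broken (reactants):
  C-C: 3 × 354 = 1062
  C-H: 10 × 428 = 4280
  Σ(broken) = 5342 kJ
Bonds formed (products):
  C-H: 8 × 428 = 3424
  C=C: 2 × 638 = 1276
  H-H: 1 × 446 = 446
  Σ(formed) = 5146 kJ
ΔH = Σ(broken) − Σ(formed) = 5342 − 5146 = +196 kJ
For 2× the reaction as written: 2 × (+196) = +392 kJ

ΔH = +392 kJ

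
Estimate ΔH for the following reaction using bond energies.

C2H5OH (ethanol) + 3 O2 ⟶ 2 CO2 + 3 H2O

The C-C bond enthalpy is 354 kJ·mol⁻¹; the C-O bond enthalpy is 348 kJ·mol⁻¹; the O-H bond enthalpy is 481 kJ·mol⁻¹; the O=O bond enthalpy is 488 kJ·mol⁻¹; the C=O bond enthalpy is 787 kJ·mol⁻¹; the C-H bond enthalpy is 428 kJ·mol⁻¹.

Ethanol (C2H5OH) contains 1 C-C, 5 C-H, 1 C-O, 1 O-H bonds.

ΔH ≈ −1247 kJ

Bonds broken (reactants):
  C-C: 1 × 354 = 354
  C-H: 5 × 428 = 2140
  C-O: 1 × 348 = 348
  O-H: 1 × 481 = 481
  O=O: 3 × 488 = 1464
  Σ(broken) = 4787 kJ
Bonds formed (products):
  C=O: 4 × 787 = 3148
  O-H: 6 × 481 = 2886
  Σ(formed) = 6034 kJ
ΔH = Σ(broken) − Σ(formed) = 4787 − 6034 = −1247 kJ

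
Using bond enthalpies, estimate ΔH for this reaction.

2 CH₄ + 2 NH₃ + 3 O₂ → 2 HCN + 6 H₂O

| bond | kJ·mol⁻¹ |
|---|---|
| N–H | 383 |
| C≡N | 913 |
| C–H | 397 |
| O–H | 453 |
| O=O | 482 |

Bonds broken (reactants):
  C–H: 8 × 397 = 3176
  N–H: 6 × 383 = 2298
  O=O: 3 × 482 = 1446
  Σ(broken) = 6920 kJ
Bonds formed (products):
  C≡N: 2 × 913 = 1826
  C–H: 2 × 397 = 794
  O–H: 12 × 453 = 5436
  Σ(formed) = 8056 kJ
ΔH = Σ(broken) − Σ(formed) = 6920 − 8056 = −1136 kJ

ΔH ≈ −1136 kJ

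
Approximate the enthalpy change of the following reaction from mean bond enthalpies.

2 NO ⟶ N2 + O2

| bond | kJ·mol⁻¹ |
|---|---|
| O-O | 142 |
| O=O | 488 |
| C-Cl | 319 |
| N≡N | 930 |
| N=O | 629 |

Bonds broken (reactants):
  N=O: 2 × 629 = 1258
  Σ(broken) = 1258 kJ
Bonds formed (products):
  N≡N: 1 × 930 = 930
  O=O: 1 × 488 = 488
  Σ(formed) = 1418 kJ
ΔH = Σ(broken) − Σ(formed) = 1258 − 1418 = −160 kJ

ΔH ≈ −160 kJ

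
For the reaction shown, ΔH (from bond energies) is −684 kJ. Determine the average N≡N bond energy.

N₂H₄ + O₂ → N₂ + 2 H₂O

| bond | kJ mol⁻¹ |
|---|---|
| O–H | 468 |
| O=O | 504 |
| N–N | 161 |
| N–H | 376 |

Let D be the N≡N bond energy.
Σ(broken) = 4×376 + 1×161 + 1×504 = 2169
Σ(formed) = 1×D + 4×468 = 1872 + D
ΔH = Σ(broken) − Σ(formed) = (2169) − (1872 + D) = +297 − D
Setting this equal to −684 kJ gives D = 981 kJ/mol.

D(N≡N) ≈ 981 kJ/mol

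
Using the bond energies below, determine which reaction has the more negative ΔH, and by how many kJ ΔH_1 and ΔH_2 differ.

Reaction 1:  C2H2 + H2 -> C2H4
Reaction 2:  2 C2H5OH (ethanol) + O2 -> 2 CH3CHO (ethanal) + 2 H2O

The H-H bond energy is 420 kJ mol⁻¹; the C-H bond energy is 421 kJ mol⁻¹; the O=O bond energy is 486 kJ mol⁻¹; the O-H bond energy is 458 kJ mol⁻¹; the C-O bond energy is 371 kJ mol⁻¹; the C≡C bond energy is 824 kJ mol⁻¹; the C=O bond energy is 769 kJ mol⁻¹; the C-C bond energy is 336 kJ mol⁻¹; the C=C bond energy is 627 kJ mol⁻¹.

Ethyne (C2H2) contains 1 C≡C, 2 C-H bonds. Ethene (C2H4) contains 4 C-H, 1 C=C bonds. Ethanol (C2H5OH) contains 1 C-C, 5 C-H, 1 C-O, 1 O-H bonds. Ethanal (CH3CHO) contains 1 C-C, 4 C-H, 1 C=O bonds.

Reaction 1:
  Bonds broken (reactants):
    C≡C: 1 × 824 = 824
    C-H: 2 × 421 = 842
    H-H: 1 × 420 = 420
    Σ(broken) = 2086 kJ
  Bonds formed (products):
    C-H: 4 × 421 = 1684
    C=C: 1 × 627 = 627
    Σ(formed) = 2311 kJ
  ΔH_1 = 2086 − 2311 = −225 kJ
Reaction 2:
  Bonds broken (reactants):
    C-C: 2 × 336 = 672
    C-H: 10 × 421 = 4210
    C-O: 2 × 371 = 742
    O-H: 2 × 458 = 916
    O=O: 1 × 486 = 486
    Σ(broken) = 7026 kJ
  Bonds formed (products):
    C-C: 2 × 336 = 672
    C-H: 8 × 421 = 3368
    C=O: 2 × 769 = 1538
    O-H: 4 × 458 = 1832
    Σ(formed) = 7410 kJ
  ΔH_2 = 7026 − 7410 = −384 kJ
ΔH_1 − ΔH_2 = +159 kJ, so reaction 2 has the more negative ΔH; |ΔH_1 − ΔH_2| = 159 kJ.

Reaction 2, by 159 kJ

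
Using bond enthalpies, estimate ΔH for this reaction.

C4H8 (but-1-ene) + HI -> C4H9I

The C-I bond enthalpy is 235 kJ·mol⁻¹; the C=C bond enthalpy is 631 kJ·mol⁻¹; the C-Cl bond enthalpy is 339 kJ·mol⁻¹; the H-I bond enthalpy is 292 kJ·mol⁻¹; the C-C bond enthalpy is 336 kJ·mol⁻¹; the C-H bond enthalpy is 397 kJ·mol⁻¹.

ΔH ≈ −45 kJ

Bonds broken (reactants):
  C-C: 2 × 336 = 672
  C-H: 8 × 397 = 3176
  C=C: 1 × 631 = 631
  H-I: 1 × 292 = 292
  Σ(broken) = 4771 kJ
Bonds formed (products):
  C-C: 3 × 336 = 1008
  C-H: 9 × 397 = 3573
  C-I: 1 × 235 = 235
  Σ(formed) = 4816 kJ
ΔH = Σ(broken) − Σ(formed) = 4771 − 4816 = −45 kJ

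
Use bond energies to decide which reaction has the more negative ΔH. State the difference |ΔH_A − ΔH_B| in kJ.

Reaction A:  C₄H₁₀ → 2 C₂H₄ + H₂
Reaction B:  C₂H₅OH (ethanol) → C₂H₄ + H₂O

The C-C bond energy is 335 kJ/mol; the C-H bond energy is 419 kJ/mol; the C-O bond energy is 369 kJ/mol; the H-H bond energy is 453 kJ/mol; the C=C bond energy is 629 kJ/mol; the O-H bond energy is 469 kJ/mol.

Reaction A:
  Bonds broken (reactants):
    C-C: 3 × 335 = 1005
    C-H: 10 × 419 = 4190
    Σ(broken) = 5195 kJ
  Bonds formed (products):
    C-H: 8 × 419 = 3352
    C=C: 2 × 629 = 1258
    H-H: 1 × 453 = 453
    Σ(formed) = 5063 kJ
  ΔH_A = 5195 − 5063 = +132 kJ
Reaction B:
  Bonds broken (reactants):
    C-C: 1 × 335 = 335
    C-H: 5 × 419 = 2095
    C-O: 1 × 369 = 369
    O-H: 1 × 469 = 469
    Σ(broken) = 3268 kJ
  Bonds formed (products):
    C-H: 4 × 419 = 1676
    C=C: 1 × 629 = 629
    O-H: 2 × 469 = 938
    Σ(formed) = 3243 kJ
  ΔH_B = 3268 − 3243 = +25 kJ
ΔH_A − ΔH_B = +107 kJ, so reaction B has the more negative ΔH; |ΔH_A − ΔH_B| = 107 kJ.

Reaction B, by 107 kJ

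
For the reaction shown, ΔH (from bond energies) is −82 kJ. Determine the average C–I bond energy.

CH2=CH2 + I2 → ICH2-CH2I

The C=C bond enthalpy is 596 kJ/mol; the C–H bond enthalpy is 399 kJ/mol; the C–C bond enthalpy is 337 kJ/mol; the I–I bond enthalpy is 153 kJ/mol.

D(C–I) ≈ 247 kJ/mol

Let D be the C–I bond energy.
Σ(broken) = 4×399 + 1×596 + 1×153 = 2345
Σ(formed) = 1×337 + 4×399 + 2×D = 1933 + 2D
ΔH = Σ(broken) − Σ(formed) = (2345) − (1933 + 2D) = +412 − 2D
Setting this equal to −82 kJ gives 2D = 494, so D = 247 kJ/mol.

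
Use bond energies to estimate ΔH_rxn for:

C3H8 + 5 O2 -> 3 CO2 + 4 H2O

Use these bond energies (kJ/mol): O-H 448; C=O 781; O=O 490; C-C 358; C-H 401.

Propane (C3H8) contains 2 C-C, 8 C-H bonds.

Bonds broken (reactants):
  C-C: 2 × 358 = 716
  C-H: 8 × 401 = 3208
  O=O: 5 × 490 = 2450
  Σ(broken) = 6374 kJ
Bonds formed (products):
  C=O: 6 × 781 = 4686
  O-H: 8 × 448 = 3584
  Σ(formed) = 8270 kJ
ΔH = Σ(broken) − Σ(formed) = 6374 − 8270 = −1896 kJ

ΔH ≈ −1896 kJ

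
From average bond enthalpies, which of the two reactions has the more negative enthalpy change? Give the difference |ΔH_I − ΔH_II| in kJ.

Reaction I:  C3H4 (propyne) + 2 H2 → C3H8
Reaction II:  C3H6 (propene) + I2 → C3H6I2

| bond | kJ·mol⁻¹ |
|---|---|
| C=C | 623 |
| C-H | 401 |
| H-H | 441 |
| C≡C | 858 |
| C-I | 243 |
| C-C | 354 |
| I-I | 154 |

Reaction I:
  Bonds broken (reactants):
    C≡C: 1 × 858 = 858
    C-C: 1 × 354 = 354
    C-H: 4 × 401 = 1604
    H-H: 2 × 441 = 882
    Σ(broken) = 3698 kJ
  Bonds formed (products):
    C-C: 2 × 354 = 708
    C-H: 8 × 401 = 3208
    Σ(formed) = 3916 kJ
  ΔH_I = 3698 − 3916 = −218 kJ
Reaction II:
  Bonds broken (reactants):
    C-C: 1 × 354 = 354
    C-H: 6 × 401 = 2406
    C=C: 1 × 623 = 623
    I-I: 1 × 154 = 154
    Σ(broken) = 3537 kJ
  Bonds formed (products):
    C-C: 2 × 354 = 708
    C-H: 6 × 401 = 2406
    C-I: 2 × 243 = 486
    Σ(formed) = 3600 kJ
  ΔH_II = 3537 − 3600 = −63 kJ
ΔH_I − ΔH_II = −155 kJ, so reaction I has the more negative ΔH; |ΔH_I − ΔH_II| = 155 kJ.

Reaction I, by 155 kJ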